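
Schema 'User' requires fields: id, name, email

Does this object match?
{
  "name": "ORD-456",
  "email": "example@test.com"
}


Checking required fields...
Missing: id
Invalid - missing required field 'id'


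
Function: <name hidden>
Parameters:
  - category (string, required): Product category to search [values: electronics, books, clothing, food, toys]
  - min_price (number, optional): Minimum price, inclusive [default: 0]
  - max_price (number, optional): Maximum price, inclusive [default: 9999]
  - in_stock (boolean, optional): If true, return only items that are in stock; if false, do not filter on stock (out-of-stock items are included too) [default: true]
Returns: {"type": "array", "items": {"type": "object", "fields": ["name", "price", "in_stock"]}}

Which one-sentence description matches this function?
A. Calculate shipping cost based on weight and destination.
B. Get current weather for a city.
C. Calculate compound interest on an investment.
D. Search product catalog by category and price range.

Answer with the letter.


Parameters category, min_price, max_price, in_stock and return "array" fit: Search product catalog by category and price range.
D


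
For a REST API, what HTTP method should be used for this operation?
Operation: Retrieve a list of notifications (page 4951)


GET = read, POST = create, PUT = update/replace, DELETE = remove
This operation is a read.
GET


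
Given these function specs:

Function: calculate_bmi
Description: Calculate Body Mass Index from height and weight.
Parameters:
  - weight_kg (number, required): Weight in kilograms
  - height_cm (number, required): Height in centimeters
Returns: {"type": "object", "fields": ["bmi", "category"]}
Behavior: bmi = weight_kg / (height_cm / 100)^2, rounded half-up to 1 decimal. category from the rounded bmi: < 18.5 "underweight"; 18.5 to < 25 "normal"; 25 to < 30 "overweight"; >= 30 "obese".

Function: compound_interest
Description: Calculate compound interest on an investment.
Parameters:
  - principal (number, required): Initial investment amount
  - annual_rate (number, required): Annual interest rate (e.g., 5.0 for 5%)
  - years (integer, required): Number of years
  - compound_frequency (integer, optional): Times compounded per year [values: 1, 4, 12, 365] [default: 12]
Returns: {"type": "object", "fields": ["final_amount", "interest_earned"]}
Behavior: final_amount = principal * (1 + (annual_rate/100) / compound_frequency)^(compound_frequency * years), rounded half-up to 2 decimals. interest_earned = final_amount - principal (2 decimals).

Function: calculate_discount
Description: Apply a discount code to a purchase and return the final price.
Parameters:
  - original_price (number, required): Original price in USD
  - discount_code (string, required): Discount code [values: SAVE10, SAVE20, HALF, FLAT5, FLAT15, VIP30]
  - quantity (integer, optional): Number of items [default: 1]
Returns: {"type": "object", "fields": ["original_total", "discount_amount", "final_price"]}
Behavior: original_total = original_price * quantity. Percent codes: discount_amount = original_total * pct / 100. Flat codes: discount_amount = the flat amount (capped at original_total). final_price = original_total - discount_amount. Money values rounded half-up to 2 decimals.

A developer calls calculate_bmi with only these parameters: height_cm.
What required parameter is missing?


Required parameters: weight_kg, height_cm
Provided: height_cm
Missing: weight_kg
weight_kg


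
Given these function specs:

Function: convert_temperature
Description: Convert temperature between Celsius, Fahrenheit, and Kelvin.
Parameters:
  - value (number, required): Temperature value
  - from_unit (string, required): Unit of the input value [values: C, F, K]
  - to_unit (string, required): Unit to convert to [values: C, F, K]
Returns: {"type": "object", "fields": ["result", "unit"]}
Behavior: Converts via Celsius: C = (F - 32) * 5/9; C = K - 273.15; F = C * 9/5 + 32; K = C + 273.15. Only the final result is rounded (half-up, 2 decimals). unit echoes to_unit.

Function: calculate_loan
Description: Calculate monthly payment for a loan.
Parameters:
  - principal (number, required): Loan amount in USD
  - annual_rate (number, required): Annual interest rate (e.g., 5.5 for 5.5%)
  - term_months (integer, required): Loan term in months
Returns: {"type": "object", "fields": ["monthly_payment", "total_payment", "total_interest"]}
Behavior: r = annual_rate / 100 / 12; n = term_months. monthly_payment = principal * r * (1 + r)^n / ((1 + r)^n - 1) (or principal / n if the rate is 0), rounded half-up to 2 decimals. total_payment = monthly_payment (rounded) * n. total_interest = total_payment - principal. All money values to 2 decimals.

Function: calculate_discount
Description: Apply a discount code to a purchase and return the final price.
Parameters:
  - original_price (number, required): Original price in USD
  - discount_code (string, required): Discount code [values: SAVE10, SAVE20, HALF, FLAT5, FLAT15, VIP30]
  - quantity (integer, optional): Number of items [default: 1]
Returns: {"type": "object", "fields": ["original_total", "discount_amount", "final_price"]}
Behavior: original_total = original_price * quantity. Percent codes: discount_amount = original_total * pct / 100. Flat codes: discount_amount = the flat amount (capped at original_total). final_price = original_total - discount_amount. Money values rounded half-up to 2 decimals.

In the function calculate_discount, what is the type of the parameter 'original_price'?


The calculate_discount spec declares:
  - original_price (number, required): Original price in USD
Type:
number


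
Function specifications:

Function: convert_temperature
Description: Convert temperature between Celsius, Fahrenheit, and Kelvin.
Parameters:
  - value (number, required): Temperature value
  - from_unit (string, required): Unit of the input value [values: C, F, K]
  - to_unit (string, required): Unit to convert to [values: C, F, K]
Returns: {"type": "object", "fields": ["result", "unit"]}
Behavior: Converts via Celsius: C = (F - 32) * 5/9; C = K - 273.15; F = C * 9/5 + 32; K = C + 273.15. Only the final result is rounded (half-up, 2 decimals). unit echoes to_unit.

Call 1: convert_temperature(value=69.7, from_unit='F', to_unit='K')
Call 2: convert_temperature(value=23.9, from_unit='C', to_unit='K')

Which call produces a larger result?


Call 1:
  To C: (69.7 - 32) * 5/9 = 20.944444
  To K: 20.944444 + 273.15 = 294.094444
  Round to 2 decimals: 294.09
  -> 294.09 K
Call 2:
  Input already in C: 23.9
  To K: 23.9 + 273.15 = 297.05
  Round to 2 decimals: 297.05
  -> 297.05 K
Call 2 (297.05 K)


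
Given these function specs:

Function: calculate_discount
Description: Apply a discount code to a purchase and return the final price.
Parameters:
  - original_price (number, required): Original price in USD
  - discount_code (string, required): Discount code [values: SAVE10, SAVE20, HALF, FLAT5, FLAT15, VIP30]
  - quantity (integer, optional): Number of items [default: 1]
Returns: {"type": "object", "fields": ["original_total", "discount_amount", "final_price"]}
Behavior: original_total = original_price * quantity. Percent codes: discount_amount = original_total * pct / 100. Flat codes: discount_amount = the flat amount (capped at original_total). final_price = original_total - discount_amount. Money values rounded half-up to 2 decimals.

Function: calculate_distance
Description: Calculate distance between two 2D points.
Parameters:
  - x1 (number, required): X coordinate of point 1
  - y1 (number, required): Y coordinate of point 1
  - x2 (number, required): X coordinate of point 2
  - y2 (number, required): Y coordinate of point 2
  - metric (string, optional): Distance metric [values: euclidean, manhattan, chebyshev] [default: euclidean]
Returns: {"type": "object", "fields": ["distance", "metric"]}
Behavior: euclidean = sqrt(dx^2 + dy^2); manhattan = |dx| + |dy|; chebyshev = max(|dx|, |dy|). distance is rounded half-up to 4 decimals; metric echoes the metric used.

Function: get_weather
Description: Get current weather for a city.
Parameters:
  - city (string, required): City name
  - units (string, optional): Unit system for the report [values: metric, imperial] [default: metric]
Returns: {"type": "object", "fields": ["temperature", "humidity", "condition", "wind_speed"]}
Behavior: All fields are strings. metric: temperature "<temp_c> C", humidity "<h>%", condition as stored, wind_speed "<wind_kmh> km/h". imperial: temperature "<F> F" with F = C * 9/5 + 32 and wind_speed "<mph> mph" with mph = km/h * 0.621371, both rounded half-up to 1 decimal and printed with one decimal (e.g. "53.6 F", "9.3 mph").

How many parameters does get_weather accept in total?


Parameters of get_weather: city (required), units (optional)
Total:
2


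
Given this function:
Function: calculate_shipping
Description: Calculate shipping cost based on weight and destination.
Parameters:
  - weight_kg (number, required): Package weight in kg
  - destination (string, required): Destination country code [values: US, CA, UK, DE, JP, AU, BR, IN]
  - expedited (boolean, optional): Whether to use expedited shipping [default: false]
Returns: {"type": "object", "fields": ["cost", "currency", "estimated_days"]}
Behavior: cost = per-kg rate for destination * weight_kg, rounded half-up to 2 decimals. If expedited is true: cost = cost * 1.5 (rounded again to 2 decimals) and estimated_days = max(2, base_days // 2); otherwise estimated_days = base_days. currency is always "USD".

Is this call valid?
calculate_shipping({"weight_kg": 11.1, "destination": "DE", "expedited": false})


Checking all required parameters present and types match... All valid.
Valid


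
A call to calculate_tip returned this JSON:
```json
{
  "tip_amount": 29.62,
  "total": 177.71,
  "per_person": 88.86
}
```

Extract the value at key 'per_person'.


88.86


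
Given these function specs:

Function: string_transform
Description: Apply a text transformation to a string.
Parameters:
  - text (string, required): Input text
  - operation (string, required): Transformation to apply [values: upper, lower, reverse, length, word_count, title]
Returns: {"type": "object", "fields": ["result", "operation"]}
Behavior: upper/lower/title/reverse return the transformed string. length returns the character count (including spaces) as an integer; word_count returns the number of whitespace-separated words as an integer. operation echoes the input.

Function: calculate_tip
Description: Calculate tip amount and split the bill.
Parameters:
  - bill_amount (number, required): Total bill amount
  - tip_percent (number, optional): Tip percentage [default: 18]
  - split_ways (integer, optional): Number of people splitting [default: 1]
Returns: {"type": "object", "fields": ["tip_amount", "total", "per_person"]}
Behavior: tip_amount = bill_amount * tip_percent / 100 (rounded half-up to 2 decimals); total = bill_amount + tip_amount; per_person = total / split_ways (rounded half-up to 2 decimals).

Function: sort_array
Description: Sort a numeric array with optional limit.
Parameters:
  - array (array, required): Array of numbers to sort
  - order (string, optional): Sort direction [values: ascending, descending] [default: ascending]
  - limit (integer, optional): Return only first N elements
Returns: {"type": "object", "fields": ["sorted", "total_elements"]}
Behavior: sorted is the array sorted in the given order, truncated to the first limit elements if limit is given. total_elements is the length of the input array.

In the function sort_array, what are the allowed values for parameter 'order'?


The sort_array spec declares:
  - order (string, optional): Sort direction [values: ascending, descending] [default: ascending]
Allowed values:
ascending, descending


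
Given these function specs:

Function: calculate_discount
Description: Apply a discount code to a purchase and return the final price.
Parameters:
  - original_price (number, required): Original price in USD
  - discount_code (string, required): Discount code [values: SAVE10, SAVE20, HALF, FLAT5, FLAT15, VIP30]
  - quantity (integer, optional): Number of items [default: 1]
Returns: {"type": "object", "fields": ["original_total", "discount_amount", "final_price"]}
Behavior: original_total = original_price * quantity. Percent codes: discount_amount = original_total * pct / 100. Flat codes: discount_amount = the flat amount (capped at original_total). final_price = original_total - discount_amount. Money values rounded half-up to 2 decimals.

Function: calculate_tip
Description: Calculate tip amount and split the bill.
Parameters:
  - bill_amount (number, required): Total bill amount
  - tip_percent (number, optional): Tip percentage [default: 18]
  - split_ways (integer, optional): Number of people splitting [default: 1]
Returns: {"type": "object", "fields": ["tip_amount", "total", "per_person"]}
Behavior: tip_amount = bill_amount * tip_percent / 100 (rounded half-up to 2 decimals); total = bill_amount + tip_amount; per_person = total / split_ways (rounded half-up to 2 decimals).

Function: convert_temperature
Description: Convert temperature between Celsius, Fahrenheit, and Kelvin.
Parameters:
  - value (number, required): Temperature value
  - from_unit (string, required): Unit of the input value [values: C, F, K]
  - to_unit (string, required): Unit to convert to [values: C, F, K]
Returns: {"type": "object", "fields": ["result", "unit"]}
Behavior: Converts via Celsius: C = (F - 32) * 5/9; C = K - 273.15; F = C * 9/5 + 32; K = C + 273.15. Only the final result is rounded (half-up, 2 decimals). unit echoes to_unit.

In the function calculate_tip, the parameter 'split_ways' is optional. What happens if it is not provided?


The calculate_tip spec declares:
  - split_ways (integer, optional): Number of people splitting [default: 1]
It defaults to 1


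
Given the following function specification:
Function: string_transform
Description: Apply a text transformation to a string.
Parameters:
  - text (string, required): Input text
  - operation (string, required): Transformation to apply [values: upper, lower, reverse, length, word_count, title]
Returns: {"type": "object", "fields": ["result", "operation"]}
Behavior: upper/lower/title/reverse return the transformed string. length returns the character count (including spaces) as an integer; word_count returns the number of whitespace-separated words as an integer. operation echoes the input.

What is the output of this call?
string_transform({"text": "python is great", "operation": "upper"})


upper('python is great') = 'PYTHON IS GREAT'
Output:
{"result": "PYTHON IS GREAT", "operation": "upper"}


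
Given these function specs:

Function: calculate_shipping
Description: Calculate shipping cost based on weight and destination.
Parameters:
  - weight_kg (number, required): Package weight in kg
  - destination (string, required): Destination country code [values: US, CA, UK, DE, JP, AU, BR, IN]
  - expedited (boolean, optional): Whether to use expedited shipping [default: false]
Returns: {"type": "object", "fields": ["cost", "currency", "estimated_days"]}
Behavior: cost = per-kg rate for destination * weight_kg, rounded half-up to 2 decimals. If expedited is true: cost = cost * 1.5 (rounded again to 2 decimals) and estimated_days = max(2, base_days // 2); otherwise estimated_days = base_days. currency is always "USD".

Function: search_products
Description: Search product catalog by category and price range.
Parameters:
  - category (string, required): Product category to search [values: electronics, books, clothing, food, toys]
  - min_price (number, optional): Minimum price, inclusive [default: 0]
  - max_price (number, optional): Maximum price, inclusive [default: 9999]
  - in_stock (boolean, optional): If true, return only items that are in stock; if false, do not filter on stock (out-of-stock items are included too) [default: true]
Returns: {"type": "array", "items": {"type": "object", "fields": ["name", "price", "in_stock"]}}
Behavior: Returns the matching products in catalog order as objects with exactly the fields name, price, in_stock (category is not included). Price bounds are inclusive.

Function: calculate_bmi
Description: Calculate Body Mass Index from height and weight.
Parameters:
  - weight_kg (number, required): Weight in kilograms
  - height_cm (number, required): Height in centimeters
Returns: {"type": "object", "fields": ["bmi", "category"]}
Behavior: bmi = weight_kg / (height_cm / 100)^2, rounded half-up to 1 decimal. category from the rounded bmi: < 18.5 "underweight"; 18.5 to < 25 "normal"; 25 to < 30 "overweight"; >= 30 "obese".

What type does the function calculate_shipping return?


The calculate_shipping spec declares Returns: {"type": "object", "fields": ["cost", "currency", "estimated_days"]}
Type:
object


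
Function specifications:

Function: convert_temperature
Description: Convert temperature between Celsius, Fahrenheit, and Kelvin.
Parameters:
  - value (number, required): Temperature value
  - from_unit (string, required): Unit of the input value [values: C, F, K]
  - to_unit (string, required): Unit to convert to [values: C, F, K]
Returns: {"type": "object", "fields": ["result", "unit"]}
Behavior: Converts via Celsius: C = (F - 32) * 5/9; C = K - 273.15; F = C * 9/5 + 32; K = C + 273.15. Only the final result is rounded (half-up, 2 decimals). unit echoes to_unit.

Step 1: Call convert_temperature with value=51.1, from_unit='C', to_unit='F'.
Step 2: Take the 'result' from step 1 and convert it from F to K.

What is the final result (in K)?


Step 1: convert_temperature(value=51.1, from_unit=C, to_unit=F)
  Input already in C: 51.1
  To F: 51.1 * 9/5 + 32 = 123.98
  Round to 2 decimals: 123.98
  -> result = 123.98 F
Step 2: convert_temperature(value=123.98, from_unit=F, to_unit=K)
  To C: (123.98 - 32) * 5/9 = 51.1
  To K: 51.1 + 273.15 = 324.25
  Round to 2 decimals: 324.25
  -> result = 324.25 K
324.25 K


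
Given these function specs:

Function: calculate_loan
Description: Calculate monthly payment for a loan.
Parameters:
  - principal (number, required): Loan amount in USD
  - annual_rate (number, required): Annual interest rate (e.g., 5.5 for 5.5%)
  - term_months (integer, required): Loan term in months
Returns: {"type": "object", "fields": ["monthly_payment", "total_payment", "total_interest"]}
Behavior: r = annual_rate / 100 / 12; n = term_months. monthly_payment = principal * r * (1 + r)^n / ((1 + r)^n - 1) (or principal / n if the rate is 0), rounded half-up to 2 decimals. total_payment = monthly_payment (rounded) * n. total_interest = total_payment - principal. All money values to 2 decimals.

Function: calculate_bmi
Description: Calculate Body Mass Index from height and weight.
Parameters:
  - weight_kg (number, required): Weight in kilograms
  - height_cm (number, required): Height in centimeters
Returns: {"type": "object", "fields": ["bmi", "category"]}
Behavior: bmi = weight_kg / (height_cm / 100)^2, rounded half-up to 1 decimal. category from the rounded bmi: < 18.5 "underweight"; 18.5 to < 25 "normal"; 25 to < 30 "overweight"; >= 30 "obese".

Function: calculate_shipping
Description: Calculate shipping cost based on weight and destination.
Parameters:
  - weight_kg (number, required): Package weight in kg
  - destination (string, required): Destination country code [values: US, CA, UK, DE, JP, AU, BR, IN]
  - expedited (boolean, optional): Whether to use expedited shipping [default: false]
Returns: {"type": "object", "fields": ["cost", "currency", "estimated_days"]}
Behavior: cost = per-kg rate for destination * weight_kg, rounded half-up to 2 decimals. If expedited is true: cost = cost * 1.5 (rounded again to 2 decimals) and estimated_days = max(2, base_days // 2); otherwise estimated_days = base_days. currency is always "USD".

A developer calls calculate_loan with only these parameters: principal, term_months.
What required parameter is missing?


Required parameters: principal, annual_rate, term_months
Provided: principal, term_months
Missing: annual_rate
annual_rate


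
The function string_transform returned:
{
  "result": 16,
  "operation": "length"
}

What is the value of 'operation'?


length


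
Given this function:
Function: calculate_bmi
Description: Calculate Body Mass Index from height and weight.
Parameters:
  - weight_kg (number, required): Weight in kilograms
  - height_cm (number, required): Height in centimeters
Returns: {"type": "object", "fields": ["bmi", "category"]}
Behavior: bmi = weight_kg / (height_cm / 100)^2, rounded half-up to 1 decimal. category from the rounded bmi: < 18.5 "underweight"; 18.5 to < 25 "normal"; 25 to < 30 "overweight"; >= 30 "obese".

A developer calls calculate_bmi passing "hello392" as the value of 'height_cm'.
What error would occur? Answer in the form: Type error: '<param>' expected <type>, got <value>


Spec: 'height_cm' is declared as number; "hello392" is a string.
Type error: 'height_cm' expected number, got "hello392"


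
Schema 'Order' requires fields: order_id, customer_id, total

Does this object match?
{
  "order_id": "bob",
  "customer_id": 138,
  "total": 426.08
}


Checking required fields... All present.
Valid - all required fields present


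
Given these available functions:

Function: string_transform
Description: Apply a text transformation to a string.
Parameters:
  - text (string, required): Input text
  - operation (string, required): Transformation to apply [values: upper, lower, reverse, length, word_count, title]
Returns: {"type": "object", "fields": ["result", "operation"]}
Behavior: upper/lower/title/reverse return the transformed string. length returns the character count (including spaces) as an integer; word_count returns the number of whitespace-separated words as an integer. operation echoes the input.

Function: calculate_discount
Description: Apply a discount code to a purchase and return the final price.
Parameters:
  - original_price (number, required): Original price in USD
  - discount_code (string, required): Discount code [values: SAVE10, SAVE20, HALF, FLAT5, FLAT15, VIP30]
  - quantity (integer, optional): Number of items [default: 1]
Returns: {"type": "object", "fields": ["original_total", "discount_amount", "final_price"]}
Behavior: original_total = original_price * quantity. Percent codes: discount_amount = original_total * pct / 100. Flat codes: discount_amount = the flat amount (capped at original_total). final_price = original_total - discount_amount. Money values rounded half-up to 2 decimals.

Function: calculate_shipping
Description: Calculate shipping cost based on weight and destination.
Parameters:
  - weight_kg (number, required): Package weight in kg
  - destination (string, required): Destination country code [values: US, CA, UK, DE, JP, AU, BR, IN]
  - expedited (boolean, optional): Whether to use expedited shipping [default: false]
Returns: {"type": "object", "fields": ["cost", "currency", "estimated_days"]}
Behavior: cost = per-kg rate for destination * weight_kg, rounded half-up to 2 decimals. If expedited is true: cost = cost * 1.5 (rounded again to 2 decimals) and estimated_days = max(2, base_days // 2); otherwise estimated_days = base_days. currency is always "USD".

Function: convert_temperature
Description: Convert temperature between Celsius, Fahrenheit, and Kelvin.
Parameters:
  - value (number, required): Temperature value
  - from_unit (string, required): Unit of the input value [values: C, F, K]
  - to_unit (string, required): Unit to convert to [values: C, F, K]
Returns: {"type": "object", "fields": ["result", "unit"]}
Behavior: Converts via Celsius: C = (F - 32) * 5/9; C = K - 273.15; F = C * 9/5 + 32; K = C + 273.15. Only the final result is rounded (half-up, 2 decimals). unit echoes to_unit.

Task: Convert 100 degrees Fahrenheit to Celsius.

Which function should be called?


The task needs a function whose description is: Convert temperature between Celsius, Fahrenheit, and Kelvin.
convert_temperature


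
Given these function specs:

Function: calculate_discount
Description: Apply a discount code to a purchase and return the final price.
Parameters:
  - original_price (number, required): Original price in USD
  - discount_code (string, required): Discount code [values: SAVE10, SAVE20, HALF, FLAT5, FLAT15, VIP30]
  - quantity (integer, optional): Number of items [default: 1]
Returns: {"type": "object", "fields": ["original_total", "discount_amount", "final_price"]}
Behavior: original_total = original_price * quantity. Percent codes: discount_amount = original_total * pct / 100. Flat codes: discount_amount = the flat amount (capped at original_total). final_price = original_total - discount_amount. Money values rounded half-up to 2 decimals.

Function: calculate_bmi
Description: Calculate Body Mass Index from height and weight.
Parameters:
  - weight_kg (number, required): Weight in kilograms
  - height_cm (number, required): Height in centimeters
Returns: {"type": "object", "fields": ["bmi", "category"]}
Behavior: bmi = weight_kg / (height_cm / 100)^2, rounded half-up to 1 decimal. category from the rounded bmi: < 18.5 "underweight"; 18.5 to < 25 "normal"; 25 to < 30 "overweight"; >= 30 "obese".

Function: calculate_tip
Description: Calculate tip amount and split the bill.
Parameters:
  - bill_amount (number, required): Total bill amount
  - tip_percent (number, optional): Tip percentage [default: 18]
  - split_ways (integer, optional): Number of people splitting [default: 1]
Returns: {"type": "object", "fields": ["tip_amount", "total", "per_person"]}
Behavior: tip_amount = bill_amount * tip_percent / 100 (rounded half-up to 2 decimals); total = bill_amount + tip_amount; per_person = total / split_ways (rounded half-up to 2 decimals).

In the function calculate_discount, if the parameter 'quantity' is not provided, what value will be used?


The calculate_discount spec declares:
  - quantity (integer, optional): Number of items [default: 1]
Default:
1


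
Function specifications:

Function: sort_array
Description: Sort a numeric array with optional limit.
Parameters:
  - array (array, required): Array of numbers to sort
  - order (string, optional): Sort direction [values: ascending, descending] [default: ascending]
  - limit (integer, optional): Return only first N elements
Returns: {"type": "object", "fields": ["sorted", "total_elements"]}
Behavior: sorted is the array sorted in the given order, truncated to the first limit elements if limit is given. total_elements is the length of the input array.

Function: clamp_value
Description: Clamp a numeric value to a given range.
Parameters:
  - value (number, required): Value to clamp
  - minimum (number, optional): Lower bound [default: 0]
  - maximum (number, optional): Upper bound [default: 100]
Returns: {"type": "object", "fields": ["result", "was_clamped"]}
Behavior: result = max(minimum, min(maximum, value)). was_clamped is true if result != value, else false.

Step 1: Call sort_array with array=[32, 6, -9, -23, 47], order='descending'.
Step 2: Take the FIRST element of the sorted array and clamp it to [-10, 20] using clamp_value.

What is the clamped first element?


Step 1: sort_array(order=descending)
  sorted: [47, 32, 6, -9, -23]
  -> first element = 47
Step 2: clamp_value(value=47, minimum=-10, maximum=20)
  result = max(-10, min(20, 47)) = max(-10, 20) = 20
  was_clamped = (20 != 47) = true
  -> result = 20
20


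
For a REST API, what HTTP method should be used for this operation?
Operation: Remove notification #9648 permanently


GET = read, POST = create, PUT = update/replace, DELETE = remove
This operation is a removal.
DELETE


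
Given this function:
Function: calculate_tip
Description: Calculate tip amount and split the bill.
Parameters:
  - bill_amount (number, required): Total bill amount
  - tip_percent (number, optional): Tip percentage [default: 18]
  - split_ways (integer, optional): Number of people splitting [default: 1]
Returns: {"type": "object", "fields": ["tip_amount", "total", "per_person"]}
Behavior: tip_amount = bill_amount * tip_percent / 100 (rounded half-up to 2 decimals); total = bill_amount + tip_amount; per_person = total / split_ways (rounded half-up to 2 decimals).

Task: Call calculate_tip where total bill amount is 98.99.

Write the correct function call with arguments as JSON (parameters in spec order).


Mapping each described value to its parameter name:
  'Total bill amount' -> bill_amount = 98.99
calculate_tip({"bill_amount": 98.99})


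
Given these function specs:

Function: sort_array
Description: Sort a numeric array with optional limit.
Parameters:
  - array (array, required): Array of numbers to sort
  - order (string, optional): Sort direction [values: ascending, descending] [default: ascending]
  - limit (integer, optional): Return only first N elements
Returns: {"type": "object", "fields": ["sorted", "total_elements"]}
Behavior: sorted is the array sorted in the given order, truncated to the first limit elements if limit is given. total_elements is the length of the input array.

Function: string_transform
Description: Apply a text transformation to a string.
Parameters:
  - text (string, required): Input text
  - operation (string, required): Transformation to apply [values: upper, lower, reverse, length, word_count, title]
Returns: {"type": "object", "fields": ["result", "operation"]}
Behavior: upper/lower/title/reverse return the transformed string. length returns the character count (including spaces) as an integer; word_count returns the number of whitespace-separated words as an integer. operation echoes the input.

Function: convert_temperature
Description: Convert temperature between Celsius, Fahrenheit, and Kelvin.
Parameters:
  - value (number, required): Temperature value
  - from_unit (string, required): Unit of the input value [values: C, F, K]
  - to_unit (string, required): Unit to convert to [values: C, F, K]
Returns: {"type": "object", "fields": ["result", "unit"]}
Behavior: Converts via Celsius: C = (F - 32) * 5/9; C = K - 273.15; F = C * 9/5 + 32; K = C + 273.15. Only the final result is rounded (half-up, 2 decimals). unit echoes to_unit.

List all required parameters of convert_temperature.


Parameters of convert_temperature and their required/optional flag:
  value: required
  from_unit: required
  to_unit: required
from_unit, to_unit, value


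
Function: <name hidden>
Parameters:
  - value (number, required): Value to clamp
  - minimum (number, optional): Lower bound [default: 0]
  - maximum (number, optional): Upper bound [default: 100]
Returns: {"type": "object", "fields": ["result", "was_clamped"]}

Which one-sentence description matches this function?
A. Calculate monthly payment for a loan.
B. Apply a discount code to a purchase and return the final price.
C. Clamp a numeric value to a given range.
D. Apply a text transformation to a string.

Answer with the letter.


Parameters value, minimum, maximum and return ["result", "was_clamped"] fit: Clamp a numeric value to a given range.
C


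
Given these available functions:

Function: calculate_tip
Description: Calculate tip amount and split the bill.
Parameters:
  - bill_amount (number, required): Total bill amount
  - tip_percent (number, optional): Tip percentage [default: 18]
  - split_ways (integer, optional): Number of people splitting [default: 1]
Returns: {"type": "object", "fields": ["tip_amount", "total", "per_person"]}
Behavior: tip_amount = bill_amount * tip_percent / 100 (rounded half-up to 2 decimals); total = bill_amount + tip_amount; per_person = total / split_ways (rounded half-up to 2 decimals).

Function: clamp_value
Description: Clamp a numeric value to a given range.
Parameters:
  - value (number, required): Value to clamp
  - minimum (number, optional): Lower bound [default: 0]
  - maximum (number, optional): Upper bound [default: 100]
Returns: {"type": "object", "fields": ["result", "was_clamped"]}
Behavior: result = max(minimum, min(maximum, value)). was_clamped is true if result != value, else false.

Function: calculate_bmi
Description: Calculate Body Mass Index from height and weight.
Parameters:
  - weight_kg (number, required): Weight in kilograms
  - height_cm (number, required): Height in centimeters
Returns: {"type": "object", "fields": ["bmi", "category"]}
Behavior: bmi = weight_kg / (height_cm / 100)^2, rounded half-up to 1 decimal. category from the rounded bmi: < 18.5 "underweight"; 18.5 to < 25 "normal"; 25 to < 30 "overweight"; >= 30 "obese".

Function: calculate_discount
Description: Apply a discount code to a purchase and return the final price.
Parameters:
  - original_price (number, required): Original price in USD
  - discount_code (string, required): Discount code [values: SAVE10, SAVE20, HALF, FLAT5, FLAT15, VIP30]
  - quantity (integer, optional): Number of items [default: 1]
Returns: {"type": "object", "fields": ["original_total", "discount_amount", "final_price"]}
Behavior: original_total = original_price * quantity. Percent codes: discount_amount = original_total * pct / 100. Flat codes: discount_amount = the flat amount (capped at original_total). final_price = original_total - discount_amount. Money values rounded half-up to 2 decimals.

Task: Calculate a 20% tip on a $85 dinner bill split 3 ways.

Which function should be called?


The task needs a function whose description is: Calculate tip amount and split the bill.
calculate_tip


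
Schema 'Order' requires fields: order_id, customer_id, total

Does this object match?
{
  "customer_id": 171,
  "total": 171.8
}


Checking required fields...
Missing: order_id
Invalid - missing required field 'order_id'


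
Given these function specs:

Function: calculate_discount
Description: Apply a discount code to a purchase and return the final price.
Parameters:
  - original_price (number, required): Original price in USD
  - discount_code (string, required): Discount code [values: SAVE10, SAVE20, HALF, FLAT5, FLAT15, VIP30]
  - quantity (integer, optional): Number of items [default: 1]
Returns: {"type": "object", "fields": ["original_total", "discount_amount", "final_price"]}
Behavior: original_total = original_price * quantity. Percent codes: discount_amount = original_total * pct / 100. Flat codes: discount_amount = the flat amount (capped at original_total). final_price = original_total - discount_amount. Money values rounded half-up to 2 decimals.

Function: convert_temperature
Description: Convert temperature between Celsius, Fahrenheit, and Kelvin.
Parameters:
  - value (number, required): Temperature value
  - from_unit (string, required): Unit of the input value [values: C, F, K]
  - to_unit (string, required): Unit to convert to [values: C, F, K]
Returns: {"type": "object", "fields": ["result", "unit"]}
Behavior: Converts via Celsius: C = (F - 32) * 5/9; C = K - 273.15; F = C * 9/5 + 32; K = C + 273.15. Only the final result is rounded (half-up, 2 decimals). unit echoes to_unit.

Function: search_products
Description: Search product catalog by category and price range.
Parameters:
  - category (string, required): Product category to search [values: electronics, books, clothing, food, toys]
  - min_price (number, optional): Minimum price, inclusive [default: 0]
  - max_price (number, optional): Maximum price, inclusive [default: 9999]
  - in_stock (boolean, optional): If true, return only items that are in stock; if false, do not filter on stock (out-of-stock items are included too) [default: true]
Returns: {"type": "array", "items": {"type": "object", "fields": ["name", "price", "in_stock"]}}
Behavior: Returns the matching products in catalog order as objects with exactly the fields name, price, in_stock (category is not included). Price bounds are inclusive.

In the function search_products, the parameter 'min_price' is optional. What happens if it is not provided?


The search_products spec declares:
  - min_price (number, optional): Minimum price, inclusive [default: 0]
It defaults to 0


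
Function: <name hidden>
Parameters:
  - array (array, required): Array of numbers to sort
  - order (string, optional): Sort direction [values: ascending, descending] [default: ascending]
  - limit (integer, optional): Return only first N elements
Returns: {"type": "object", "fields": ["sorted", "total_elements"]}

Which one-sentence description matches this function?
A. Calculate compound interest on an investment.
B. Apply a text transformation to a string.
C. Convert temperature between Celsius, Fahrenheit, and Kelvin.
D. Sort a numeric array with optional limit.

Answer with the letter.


Parameters array, order, limit and return ["sorted", "total_elements"] fit: Sort a numeric array with optional limit.
D


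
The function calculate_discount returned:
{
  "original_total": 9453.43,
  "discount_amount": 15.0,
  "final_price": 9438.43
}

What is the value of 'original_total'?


9453.43


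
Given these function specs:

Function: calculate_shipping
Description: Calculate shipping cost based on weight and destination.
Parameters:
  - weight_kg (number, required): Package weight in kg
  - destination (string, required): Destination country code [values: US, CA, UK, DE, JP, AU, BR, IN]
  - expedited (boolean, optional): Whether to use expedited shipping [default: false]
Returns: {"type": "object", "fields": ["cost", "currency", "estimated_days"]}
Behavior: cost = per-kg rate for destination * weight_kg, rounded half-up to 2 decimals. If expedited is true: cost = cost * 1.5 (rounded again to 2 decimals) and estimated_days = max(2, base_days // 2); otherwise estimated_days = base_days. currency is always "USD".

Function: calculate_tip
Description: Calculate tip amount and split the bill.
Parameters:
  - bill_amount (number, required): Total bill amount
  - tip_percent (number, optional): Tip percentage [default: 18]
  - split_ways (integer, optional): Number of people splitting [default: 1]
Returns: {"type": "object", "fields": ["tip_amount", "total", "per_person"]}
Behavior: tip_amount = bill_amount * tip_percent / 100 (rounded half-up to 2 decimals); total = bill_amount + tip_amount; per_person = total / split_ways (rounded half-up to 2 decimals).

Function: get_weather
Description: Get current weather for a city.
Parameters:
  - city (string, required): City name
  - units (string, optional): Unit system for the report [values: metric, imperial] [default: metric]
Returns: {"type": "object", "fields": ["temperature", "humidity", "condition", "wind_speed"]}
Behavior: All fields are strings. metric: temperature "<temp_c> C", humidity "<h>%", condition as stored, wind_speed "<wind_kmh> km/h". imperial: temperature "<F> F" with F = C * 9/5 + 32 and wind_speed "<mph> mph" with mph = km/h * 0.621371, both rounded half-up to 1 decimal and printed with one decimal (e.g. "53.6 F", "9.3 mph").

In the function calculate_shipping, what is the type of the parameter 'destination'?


The calculate_shipping spec declares:
  - destination (string, required): Destination country code [values: US, CA, UK, DE, JP, AU, BR, IN]
Type:
string


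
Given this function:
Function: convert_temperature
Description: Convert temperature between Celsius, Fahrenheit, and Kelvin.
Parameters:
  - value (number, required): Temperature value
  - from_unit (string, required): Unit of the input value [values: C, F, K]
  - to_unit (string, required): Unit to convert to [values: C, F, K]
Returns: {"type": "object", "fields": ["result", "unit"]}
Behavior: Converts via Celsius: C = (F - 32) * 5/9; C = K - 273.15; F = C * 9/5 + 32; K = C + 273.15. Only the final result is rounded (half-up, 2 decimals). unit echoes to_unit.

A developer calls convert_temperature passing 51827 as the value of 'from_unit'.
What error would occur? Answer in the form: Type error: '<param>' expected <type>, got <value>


Spec: 'from_unit' is declared as string; 51827 is an integer.
Type error: 'from_unit' expected string, got 51827


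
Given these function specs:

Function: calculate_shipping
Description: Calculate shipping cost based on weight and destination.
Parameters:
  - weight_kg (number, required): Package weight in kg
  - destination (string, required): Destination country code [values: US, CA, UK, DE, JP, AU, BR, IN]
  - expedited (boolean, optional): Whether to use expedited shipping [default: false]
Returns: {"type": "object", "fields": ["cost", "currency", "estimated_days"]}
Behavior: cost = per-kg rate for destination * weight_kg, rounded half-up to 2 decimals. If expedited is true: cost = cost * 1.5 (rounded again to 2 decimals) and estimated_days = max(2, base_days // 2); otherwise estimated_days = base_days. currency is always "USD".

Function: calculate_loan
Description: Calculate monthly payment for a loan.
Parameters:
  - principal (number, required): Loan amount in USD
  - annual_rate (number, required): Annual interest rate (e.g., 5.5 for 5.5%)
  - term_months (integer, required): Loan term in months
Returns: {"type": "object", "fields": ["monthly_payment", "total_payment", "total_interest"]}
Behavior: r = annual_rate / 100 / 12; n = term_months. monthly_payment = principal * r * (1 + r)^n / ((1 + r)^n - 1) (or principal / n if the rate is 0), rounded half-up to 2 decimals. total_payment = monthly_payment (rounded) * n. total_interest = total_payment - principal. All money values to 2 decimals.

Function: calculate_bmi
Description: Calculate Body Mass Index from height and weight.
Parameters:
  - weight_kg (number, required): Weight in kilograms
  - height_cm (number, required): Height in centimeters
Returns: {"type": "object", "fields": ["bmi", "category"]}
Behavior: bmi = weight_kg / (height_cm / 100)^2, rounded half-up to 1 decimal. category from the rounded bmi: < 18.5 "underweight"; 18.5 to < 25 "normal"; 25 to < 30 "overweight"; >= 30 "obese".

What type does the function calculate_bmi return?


The calculate_bmi spec declares Returns: {"type": "object", "fields": ["bmi", "category"]}
Type:
object
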